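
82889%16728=15977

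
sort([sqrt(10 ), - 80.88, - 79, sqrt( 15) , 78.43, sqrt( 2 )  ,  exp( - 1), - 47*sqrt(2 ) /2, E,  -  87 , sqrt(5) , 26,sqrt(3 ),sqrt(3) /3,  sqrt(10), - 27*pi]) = [ - 87 , - 27*pi, - 80.88,-79, - 47*sqrt(2)/2, exp( - 1), sqrt(3) /3,sqrt( 2 ),sqrt( 3),sqrt(5 ), E,  sqrt(10),sqrt(10), sqrt( 15),26, 78.43] 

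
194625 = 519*375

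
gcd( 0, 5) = 5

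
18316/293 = 62 + 150/293 = 62.51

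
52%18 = 16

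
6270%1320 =990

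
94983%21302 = 9775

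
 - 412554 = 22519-435073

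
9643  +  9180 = 18823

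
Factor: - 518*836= - 433048= -2^3*7^1 * 11^1*19^1* 37^1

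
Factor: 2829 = 3^1*23^1*41^1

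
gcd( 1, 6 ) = 1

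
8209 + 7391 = 15600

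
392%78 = 2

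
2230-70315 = - 68085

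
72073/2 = 36036 + 1/2 = 36036.50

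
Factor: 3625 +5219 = 2^2*3^1*11^1*67^1= 8844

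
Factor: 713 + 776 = 1489 = 1489^1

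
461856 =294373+167483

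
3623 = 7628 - 4005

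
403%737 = 403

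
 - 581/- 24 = 24 + 5/24 =24.21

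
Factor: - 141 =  - 3^1*47^1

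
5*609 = 3045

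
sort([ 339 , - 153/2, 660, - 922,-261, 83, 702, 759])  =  [ - 922, - 261, - 153/2, 83, 339,660, 702, 759] 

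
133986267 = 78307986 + 55678281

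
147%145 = 2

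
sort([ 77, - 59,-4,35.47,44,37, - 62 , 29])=[-62 , - 59,-4,  29, 35.47,37,44,77] 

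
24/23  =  24/23 =1.04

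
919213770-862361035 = 56852735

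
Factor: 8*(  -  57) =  - 456 = -2^3 * 3^1*19^1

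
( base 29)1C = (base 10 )41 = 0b101001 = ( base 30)1b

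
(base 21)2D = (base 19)2H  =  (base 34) 1l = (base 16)37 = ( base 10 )55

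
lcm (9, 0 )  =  0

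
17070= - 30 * (- 569)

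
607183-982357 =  - 375174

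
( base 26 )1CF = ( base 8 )1753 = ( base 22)21d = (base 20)2A3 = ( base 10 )1003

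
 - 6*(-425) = 2550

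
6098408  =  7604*802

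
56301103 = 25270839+31030264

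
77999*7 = 545993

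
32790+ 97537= 130327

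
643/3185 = 643/3185= 0.20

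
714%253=208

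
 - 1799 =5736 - 7535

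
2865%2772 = 93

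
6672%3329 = 14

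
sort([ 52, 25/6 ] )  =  [ 25/6, 52 ]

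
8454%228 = 18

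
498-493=5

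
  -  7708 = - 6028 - 1680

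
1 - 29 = - 28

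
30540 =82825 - 52285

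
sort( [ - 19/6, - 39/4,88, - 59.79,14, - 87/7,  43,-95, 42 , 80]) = [ - 95, - 59.79, - 87/7, - 39/4, - 19/6,14,42 , 43,80,88]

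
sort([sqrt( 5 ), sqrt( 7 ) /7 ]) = [sqrt(7 ) /7, sqrt( 5 ) ]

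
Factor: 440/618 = 220/309 = 2^2*3^( - 1 )*5^1*11^1*103^( - 1)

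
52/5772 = 1/111   =  0.01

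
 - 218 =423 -641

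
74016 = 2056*36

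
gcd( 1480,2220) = 740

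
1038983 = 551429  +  487554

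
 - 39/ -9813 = 13/3271= 0.00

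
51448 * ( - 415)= - 21350920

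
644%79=12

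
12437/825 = 15+62/825=15.08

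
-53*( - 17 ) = 901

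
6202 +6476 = 12678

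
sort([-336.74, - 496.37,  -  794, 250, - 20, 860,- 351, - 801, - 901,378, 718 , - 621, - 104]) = [ - 901, - 801 , - 794, - 621  ,-496.37, - 351 , - 336.74, - 104, - 20,  250,  378,  718,860]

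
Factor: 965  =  5^1* 193^1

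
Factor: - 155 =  - 5^1 * 31^1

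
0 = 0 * 831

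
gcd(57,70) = 1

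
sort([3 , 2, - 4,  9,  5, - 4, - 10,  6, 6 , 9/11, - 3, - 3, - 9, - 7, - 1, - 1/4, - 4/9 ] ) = [ - 10 , - 9, - 7,-4, - 4, - 3, - 3, - 1, - 4/9 , - 1/4 , 9/11 , 2, 3  ,  5,6 , 6 , 9]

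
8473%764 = 69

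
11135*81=901935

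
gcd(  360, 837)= 9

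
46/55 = 46/55 = 0.84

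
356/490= 178/245 = 0.73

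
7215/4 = 7215/4 = 1803.75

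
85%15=10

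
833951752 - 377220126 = 456731626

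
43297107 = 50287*861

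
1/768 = 1/768 =0.00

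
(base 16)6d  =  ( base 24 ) 4d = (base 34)37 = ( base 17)67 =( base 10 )109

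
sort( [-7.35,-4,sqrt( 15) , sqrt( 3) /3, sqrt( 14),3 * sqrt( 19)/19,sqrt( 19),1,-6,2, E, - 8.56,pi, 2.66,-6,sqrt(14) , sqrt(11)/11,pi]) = [ - 8.56,-7.35 , - 6, -6, - 4,sqrt( 11)/11, sqrt( 3)/3,3 * sqrt( 19)/19,1,2,2.66, E,pi,pi,  sqrt( 14) , sqrt( 14),sqrt( 15),sqrt(19)]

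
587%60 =47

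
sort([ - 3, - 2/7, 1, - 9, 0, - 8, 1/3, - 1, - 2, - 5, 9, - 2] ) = [ - 9, - 8, - 5, - 3,-2, - 2, -1, - 2/7,  0, 1/3, 1 , 9]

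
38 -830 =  - 792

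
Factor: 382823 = 7^1*17^1*3217^1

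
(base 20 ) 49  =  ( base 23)3k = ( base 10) 89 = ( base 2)1011001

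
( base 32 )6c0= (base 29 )7m3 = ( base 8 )14600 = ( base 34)5m0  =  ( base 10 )6528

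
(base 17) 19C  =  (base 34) dc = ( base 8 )706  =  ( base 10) 454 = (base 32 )E6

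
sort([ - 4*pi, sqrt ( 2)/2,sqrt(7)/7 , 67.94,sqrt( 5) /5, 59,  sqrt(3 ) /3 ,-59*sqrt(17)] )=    [ - 59*sqrt( 17 ) , - 4*pi, sqrt( 7)/7, sqrt( 5) /5,sqrt( 3) /3, sqrt ( 2)/2, 59,  67.94]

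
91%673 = 91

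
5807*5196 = 30173172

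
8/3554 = 4/1777  =  0.00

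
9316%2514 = 1774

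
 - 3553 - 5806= - 9359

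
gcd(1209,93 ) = 93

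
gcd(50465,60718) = 1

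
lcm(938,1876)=1876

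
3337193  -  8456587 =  - 5119394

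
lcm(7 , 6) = 42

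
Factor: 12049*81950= 2^1 * 5^2*11^1*149^1*12049^1 =987415550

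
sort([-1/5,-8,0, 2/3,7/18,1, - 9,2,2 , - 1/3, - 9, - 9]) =[ - 9 ,-9,-9,-8,  -  1/3, - 1/5, 0,  7/18,  2/3,1,2,2 ] 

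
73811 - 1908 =71903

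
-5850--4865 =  - 985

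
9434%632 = 586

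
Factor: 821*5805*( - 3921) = -3^4*5^1*43^1*821^1 * 1307^1= - 18687113505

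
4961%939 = 266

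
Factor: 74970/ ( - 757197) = - 10/101= - 2^1*5^1 * 101^( - 1 ) 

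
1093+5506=6599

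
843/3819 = 281/1273 = 0.22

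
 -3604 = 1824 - 5428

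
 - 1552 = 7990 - 9542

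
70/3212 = 35/1606 = 0.02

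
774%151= 19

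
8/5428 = 2/1357 = 0.00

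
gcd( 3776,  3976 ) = 8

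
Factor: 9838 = 2^1*4919^1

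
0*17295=0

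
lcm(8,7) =56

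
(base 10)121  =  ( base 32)3P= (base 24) 51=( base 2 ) 1111001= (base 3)11111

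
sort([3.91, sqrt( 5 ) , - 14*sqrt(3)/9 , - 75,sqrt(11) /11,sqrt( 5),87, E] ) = [ - 75, -14*sqrt(3)/9,sqrt( 11)/11,sqrt( 5), sqrt(5 ), E, 3.91, 87 ]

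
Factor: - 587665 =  - 5^1*13^1*  9041^1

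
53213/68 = 53213/68 = 782.54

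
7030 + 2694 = 9724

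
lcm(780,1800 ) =23400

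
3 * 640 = 1920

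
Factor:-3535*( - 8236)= 2^2 * 5^1*7^1*29^1*71^1*101^1 = 29114260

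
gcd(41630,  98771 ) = 1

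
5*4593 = 22965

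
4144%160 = 144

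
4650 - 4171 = 479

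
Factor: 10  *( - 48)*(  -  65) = 2^5*3^1*5^2*13^1= 31200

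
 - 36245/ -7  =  36245/7 = 5177.86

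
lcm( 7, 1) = 7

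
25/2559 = 25/2559 =0.01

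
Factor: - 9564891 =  - 3^1*7^1*455471^1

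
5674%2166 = 1342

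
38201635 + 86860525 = 125062160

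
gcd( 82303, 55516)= 1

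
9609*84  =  807156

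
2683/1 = 2683= 2683.00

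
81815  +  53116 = 134931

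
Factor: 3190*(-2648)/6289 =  - 25520/19 = -2^4 *5^1 * 11^1*19^( - 1)* 29^1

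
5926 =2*2963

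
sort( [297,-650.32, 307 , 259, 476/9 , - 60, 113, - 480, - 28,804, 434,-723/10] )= [ - 650.32, -480, - 723/10,-60 , - 28,476/9, 113,259, 297 , 307,434,804 ] 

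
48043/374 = 48043/374= 128.46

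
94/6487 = 94/6487 = 0.01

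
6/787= 6/787=   0.01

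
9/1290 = 3/430 = 0.01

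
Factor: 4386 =2^1 * 3^1* 17^1*43^1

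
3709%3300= 409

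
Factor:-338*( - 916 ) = 2^3*13^2*229^1 = 309608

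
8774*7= 61418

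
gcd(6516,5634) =18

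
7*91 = 637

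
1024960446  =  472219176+552741270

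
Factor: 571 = 571^1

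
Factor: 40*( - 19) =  - 760 = - 2^3*5^1*19^1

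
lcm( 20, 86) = 860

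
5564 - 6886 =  - 1322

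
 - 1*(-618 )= 618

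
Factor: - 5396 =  - 2^2*19^1*71^1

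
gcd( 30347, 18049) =1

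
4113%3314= 799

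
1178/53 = 22 + 12/53 = 22.23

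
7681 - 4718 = 2963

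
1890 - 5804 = -3914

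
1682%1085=597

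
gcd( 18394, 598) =2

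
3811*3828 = 14588508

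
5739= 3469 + 2270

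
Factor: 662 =2^1*331^1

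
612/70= 306/35 = 8.74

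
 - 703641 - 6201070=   -  6904711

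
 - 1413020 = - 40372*35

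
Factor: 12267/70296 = 2^( - 3)*3^1*47^1*101^( - 1) = 141/808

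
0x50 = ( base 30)2k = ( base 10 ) 80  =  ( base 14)5a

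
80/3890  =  8/389= 0.02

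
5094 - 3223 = 1871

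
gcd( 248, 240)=8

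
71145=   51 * 1395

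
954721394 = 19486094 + 935235300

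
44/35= 1 + 9/35 = 1.26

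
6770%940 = 190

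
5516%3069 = 2447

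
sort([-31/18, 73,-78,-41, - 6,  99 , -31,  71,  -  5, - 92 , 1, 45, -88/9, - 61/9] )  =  [-92, - 78,-41, - 31,-88/9,-61/9, -6, - 5, - 31/18, 1, 45, 71, 73, 99]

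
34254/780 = 5709/130  =  43.92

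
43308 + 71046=114354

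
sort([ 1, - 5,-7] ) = [ - 7, - 5,1 ] 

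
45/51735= 3/3449= 0.00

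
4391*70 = 307370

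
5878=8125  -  2247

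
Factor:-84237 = - 3^1 * 43^1*653^1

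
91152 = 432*211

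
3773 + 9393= 13166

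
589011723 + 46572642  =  635584365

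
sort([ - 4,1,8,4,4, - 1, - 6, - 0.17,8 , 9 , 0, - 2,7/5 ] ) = [ - 6,-4, - 2, - 1, - 0.17,0,1,7/5,4,4, 8,8,9]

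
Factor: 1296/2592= 2^(-1) = 1/2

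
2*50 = 100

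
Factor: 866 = 2^1 * 433^1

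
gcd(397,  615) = 1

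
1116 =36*31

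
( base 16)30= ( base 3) 1210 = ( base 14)36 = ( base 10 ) 48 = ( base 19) 2A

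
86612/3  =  28870 + 2/3 = 28870.67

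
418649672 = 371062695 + 47586977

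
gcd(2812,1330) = 38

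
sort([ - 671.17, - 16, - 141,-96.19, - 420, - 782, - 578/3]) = [ - 782,- 671.17, - 420,-578/3, - 141, - 96.19, - 16] 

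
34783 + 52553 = 87336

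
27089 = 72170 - 45081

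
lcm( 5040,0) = 0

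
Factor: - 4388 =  - 2^2 * 1097^1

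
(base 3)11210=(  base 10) 129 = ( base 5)1004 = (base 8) 201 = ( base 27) 4l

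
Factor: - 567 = -3^4*7^1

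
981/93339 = 109/10371 = 0.01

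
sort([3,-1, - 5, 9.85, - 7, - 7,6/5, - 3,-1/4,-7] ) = [- 7,-7, -7,  -  5,-3,-1,-1/4,6/5, 3,9.85]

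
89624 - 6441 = 83183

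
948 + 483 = 1431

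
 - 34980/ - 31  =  1128 + 12/31=1128.39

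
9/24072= 3/8024 = 0.00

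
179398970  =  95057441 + 84341529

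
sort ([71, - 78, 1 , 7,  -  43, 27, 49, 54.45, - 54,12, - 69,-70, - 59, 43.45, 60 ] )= [ - 78, - 70, - 69, - 59,  -  54, - 43,1, 7, 12,27, 43.45,49, 54.45,60,71] 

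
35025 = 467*75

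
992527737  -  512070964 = 480456773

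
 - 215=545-760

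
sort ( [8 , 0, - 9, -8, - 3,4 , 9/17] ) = [ - 9, - 8,- 3, 0,9/17 , 4,8]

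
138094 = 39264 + 98830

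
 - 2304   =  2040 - 4344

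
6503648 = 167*38944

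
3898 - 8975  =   - 5077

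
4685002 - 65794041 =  - 61109039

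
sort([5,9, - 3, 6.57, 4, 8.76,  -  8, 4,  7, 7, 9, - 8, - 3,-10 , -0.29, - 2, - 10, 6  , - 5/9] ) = [ - 10,-10,-8, - 8, - 3, - 3, - 2, - 5/9, - 0.29, 4,4, 5 , 6,6.57,7, 7, 8.76,9, 9]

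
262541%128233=6075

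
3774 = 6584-2810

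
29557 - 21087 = 8470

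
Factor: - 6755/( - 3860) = 2^(  -  2)*7^1 = 7/4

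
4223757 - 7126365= -2902608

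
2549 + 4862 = 7411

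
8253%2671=240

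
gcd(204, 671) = 1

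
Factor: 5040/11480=18/41=2^1*3^2 * 41^(-1)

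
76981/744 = 103 + 349/744=103.47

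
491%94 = 21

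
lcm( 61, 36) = 2196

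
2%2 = 0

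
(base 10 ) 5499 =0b1010101111011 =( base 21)C9I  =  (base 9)7480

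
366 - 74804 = -74438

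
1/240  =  1/240=0.00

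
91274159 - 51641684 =39632475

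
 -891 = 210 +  - 1101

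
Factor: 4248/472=3^2 = 9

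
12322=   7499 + 4823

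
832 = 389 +443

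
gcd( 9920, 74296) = 8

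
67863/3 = 22621 = 22621.00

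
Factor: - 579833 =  - 107^1*5419^1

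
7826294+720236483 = 728062777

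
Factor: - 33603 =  - 3^1*23^1*487^1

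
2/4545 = 2/4545 = 0.00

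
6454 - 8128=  - 1674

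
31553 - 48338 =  - 16785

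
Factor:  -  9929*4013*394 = - 2^1*197^1*4013^1 * 9929^1= - 15698960338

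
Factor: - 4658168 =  - 2^3*59^1 * 71^1 *139^1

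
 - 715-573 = -1288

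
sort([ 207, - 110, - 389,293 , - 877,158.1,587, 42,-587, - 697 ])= [ - 877, - 697, - 587, - 389,-110 , 42, 158.1, 207,293,587]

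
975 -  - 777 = 1752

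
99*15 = 1485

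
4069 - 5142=  -  1073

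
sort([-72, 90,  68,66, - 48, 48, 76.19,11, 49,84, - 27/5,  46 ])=[ - 72, - 48, - 27/5, 11, 46, 48,49, 66, 68,76.19 , 84, 90 ]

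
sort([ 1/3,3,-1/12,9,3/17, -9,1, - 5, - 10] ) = [ - 10, - 9,-5, - 1/12 , 3/17, 1/3 , 1, 3,9] 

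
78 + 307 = 385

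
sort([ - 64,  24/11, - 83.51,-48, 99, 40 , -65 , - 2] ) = [ - 83.51,-65 , - 64, - 48,- 2, 24/11, 40,99]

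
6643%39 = 13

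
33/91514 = 33/91514= 0.00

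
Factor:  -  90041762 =-2^1*4357^1*10333^1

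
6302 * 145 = 913790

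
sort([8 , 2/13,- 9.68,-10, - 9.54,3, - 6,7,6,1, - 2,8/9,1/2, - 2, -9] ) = [ - 10, - 9.68,-9.54 , - 9 , -6, - 2,-2, 2/13,  1/2, 8/9, 1,3 , 6,7,8 ] 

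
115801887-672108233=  - 556306346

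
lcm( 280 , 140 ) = 280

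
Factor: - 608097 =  - 3^1*7^1*23^1*1259^1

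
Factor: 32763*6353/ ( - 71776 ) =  - 208143339/71776 = - 2^( - 5 )*3^1*67^1*163^1*2243^(-1)*6353^1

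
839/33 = 839/33=25.42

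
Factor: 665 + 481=1146= 2^1*3^1*191^1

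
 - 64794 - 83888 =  - 148682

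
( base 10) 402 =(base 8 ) 622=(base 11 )336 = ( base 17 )16b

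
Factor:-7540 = -2^2*5^1*13^1*29^1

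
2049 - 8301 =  - 6252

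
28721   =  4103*7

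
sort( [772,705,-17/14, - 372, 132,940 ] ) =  [ - 372, - 17/14,132, 705, 772, 940 ] 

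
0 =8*0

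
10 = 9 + 1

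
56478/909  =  62 + 40/303 =62.13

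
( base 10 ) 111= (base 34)39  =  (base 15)76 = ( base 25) 4B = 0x6F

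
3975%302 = 49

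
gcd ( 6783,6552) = 21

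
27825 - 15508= 12317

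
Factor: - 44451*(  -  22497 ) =1000014147 = 3^3*11^1 *449^1 * 7499^1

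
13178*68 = 896104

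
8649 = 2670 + 5979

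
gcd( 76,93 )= 1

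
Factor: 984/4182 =2^2*17^( - 1) = 4/17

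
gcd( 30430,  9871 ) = 1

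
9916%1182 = 460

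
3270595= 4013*815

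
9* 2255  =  20295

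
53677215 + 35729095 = 89406310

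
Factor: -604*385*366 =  - 2^3*3^1 * 5^1*7^1*11^1*61^1*151^1 = - 85109640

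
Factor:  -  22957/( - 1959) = 3^(-1 ) * 11^1 * 653^(-1) * 2087^1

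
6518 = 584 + 5934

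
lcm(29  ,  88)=2552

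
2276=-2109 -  - 4385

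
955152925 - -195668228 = 1150821153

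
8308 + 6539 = 14847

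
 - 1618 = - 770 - 848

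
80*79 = 6320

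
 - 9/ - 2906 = 9/2906 = 0.00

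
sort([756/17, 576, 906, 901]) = [ 756/17,576, 901,906] 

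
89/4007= 89/4007 = 0.02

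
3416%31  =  6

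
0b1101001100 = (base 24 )1B4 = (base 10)844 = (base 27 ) 147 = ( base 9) 1137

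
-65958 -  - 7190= - 58768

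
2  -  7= - 5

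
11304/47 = 240 + 24/47 = 240.51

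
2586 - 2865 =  - 279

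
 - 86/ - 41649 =86/41649 = 0.00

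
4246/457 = 9 + 133/457 = 9.29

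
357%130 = 97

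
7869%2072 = 1653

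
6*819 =4914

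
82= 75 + 7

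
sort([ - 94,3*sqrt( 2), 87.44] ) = [ -94, 3*sqrt(2 ),87.44]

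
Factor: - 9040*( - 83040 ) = 750681600 = 2^9*3^1*5^2 * 113^1*173^1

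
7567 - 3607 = 3960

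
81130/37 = 81130/37 = 2192.70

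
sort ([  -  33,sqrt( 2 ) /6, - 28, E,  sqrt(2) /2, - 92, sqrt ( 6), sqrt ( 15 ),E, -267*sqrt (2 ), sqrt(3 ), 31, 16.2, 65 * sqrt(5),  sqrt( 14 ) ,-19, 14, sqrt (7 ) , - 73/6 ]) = [ - 267* sqrt( 2), - 92,-33, - 28,-19, - 73/6, sqrt(2)/6, sqrt( 2) /2 , sqrt(3), sqrt(6),  sqrt( 7),E,  E, sqrt( 14 ), sqrt(15),14,16.2, 31,65 * sqrt(5 )]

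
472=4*118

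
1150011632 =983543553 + 166468079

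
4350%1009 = 314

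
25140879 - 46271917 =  - 21131038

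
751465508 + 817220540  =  1568686048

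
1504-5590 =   -  4086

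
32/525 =32/525 = 0.06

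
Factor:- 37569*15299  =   - 3^1*7^1*1789^1*15299^1=- 574768131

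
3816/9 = 424=424.00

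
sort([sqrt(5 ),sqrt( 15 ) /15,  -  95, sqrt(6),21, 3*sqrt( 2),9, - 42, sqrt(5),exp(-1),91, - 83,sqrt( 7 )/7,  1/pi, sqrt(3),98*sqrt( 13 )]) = [ - 95, - 83,- 42, sqrt( 15 ) /15, 1/pi, exp(  -  1 ), sqrt( 7 ) /7,sqrt( 3) , sqrt (5),sqrt( 5 ), sqrt( 6 ), 3*sqrt( 2),9, 21,91,98*sqrt ( 13)]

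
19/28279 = 19/28279=0.00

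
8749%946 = 235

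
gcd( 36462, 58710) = 618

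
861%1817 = 861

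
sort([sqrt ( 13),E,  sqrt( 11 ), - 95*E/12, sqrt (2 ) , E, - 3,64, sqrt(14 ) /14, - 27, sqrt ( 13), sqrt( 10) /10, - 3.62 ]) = [ - 27, - 95  *  E/12, - 3.62, - 3, sqrt( 14)/14,sqrt ( 10 )/10,  sqrt(2)  ,  E,E,sqrt(11 ),sqrt( 13),  sqrt (13),  64 ]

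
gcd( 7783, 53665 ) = 1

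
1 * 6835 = 6835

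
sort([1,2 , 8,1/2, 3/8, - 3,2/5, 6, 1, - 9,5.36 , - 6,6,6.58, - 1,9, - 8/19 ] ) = [- 9, - 6,-3,-1,-8/19, 3/8,2/5,1/2,1,  1,2, 5.36, 6,6, 6.58 , 8,9]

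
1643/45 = 36  +  23/45 = 36.51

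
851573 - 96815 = 754758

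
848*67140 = 56934720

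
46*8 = 368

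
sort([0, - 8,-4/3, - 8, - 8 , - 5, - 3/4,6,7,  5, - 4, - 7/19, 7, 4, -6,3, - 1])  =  [ - 8, - 8, - 8, - 6, - 5, - 4, - 4/3, - 1, - 3/4, - 7/19,0,3,4, 5,6,7 , 7]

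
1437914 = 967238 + 470676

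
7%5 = 2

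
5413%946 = 683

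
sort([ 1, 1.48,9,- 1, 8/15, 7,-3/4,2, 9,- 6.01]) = [ - 6.01, - 1, - 3/4,8/15,1,1.48,2,7, 9,9]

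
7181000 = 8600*835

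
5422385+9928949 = 15351334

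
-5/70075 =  - 1/14015= - 0.00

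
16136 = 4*4034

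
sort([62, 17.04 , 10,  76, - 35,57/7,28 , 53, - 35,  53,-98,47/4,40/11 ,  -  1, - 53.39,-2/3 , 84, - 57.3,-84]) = [-98, - 84, - 57.3,-53.39,  -  35, - 35,-1, - 2/3,40/11 , 57/7,10, 47/4, 17.04,28,53,53, 62 , 76,  84]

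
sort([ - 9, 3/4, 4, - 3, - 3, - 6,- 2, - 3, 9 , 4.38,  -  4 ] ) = [ - 9, - 6, - 4, - 3 , - 3,  -  3 , - 2,  3/4,4,4.38 , 9]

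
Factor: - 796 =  - 2^2*199^1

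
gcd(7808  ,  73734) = 2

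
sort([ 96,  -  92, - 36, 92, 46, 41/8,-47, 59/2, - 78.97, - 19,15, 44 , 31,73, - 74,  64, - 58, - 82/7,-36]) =[-92,  -  78.97, - 74, - 58, - 47, - 36, - 36,-19, - 82/7 , 41/8, 15,  59/2, 31,44, 46  ,  64,73, 92, 96]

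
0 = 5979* 0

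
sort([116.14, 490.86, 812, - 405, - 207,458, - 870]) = [- 870, - 405, - 207, 116.14, 458, 490.86,812] 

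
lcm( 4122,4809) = 28854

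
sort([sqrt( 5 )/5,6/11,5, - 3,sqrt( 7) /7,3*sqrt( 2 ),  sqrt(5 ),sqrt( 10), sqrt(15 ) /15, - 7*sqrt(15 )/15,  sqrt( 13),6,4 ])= [ - 3, - 7*sqrt(15 )/15,sqrt(15 ) /15,sqrt( 7)/7,sqrt(5 )/5, 6/11, sqrt(5 ),sqrt( 10), sqrt(13 ), 4, 3*sqrt( 2 ),5, 6]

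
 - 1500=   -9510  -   - 8010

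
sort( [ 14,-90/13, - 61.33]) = [ - 61.33, - 90/13,14] 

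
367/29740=367/29740 = 0.01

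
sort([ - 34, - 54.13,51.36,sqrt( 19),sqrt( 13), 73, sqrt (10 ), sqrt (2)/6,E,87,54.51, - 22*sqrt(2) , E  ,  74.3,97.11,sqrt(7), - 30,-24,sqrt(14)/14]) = [ - 54.13, - 34,-22 * sqrt(2), - 30, - 24, sqrt (2 ) /6,sqrt(14)/14, sqrt(7),E,E,sqrt(10), sqrt( 13 ), sqrt (19),51.36, 54.51, 73,74.3,87,97.11 ] 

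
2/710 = 1/355 = 0.00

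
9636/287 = 33 + 165/287  =  33.57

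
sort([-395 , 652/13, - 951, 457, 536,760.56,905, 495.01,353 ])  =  [-951, - 395,  652/13 , 353,457,495.01,536, 760.56,905]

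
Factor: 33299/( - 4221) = - 3^( - 2 )*71^1 = - 71/9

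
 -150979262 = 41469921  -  192449183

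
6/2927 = 6/2927 = 0.00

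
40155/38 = 1056 + 27/38 = 1056.71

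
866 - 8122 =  - 7256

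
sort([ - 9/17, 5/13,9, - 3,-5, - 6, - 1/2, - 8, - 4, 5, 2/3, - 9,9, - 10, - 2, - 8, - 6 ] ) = [ - 10,-9, - 8 , - 8, - 6, - 6, - 5 , - 4, - 3, - 2, - 9/17, - 1/2, 5/13 , 2/3, 5, 9, 9 ] 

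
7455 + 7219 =14674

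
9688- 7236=2452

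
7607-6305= 1302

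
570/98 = 285/49=5.82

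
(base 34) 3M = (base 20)64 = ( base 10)124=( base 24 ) 54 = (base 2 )1111100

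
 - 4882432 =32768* ( - 149 ) 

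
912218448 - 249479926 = 662738522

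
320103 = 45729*7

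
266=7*38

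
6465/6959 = 6465/6959 = 0.93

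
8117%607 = 226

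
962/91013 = 74/7001 = 0.01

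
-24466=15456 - 39922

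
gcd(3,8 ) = 1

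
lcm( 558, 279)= 558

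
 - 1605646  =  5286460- 6892106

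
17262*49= 845838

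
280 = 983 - 703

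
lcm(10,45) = 90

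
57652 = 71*812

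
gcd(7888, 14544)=16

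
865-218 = 647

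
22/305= 22/305 = 0.07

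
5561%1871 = 1819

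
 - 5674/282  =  -21+124/141 = - 20.12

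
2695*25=67375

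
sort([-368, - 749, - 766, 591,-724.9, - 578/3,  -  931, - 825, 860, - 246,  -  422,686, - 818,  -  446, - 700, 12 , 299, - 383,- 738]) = [ - 931, - 825,  -  818, - 766,-749,-738, - 724.9, - 700 , - 446 , - 422,-383, - 368, - 246,  -  578/3, 12, 299, 591, 686, 860 ]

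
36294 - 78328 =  - 42034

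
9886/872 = 11 + 147/436 = 11.34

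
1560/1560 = 1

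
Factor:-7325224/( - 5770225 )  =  2^3*5^( - 2 )*17^ (  -  1)*23^1*41^1*971^1*13577^ ( - 1) 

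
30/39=10/13 =0.77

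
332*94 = 31208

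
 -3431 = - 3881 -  - 450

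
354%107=33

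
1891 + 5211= 7102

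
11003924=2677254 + 8326670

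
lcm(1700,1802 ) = 90100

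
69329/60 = 69329/60 = 1155.48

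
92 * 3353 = 308476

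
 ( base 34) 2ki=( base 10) 3010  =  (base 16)BC2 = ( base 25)4ka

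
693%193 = 114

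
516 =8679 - 8163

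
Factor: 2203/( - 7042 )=-2^( - 1 )*7^(  -  1 )*503^(-1 )* 2203^1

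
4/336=1/84 = 0.01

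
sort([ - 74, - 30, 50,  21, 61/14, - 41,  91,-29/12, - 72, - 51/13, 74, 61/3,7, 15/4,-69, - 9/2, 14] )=[-74 , - 72, - 69, -41, - 30,- 9/2 , - 51/13, - 29/12,15/4, 61/14,7 , 14 , 61/3, 21,50,74,91] 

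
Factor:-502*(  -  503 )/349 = 252506/349  =  2^1 * 251^1 *349^ (-1 )*503^1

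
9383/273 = 34 + 101/273 = 34.37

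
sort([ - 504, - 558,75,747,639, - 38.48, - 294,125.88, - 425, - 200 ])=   [ - 558, - 504, -425, -294, - 200, - 38.48,75,125.88,639, 747 ]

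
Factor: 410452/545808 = 2^( - 2)*3^ ( - 1 )*7^1*83^( - 1)*107^1 = 749/996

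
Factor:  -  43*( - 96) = 2^5 *3^1*43^1 =4128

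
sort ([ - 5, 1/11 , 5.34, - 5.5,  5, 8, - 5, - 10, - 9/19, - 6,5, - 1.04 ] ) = [-10,-6, - 5.5, - 5,-5 ,-1.04, - 9/19, 1/11,5, 5, 5.34, 8] 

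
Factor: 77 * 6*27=2^1*3^4*7^1*11^1 =12474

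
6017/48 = 125 + 17/48  =  125.35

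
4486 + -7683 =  - 3197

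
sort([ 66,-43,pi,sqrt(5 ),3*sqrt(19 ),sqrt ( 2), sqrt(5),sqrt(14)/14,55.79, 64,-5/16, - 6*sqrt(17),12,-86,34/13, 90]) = [ - 86,-43, - 6*sqrt(17),-5/16,sqrt( 14)/14,sqrt ( 2 ), sqrt(5 ), sqrt(5),34/13,pi,12,3  *sqrt( 19 ),55.79,64,66,90]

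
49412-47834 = 1578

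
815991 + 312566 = 1128557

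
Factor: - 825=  - 3^1*5^2*11^1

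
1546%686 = 174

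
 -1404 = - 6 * 234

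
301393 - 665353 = - 363960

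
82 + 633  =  715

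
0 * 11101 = 0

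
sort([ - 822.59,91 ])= [-822.59, 91 ]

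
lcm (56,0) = 0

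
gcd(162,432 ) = 54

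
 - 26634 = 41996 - 68630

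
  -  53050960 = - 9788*5420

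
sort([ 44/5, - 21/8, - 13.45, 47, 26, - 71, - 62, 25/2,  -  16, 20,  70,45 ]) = [ - 71, - 62, - 16, - 13.45,-21/8,44/5,25/2 , 20, 26,  45, 47,  70 ] 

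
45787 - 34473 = 11314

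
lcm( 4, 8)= 8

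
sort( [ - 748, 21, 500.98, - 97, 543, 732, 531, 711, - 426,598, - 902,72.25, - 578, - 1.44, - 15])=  [ - 902,-748, - 578, - 426, - 97, -15, - 1.44, 21, 72.25, 500.98, 531, 543, 598, 711, 732 ] 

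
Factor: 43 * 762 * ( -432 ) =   -  2^5 * 3^4*43^1*127^1 = -14154912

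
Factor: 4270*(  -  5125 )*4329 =  -  94734753750 = - 2^1 * 3^2*5^4*7^1 *13^1*37^1*41^1 * 61^1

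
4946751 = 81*61071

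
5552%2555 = 442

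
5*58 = 290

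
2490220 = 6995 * 356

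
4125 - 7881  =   - 3756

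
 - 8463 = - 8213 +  - 250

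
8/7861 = 8/7861  =  0.00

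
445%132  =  49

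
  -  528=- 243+-285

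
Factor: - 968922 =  - 2^1*3^4*5981^1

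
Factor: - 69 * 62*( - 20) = 85560 = 2^3*3^1 * 5^1*23^1*31^1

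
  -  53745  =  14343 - 68088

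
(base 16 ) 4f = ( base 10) 79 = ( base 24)37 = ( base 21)3g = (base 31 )2h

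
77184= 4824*16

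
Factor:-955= - 5^1* 191^1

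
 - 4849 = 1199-6048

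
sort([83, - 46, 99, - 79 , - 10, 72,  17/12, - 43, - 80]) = [ - 80, - 79, - 46  , - 43,-10,17/12,72,83, 99 ]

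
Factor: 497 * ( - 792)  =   - 393624 = - 2^3 *3^2*7^1*11^1*71^1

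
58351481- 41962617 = 16388864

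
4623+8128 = 12751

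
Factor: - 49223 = -49223^1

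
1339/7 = 191+2/7 = 191.29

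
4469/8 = 558  +  5/8 = 558.62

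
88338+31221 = 119559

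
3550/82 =1775/41 = 43.29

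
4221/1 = 4221 = 4221.00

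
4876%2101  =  674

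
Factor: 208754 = 2^1*7^1*13^1*31^1*37^1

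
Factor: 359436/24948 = 389/27 = 3^(-3 )*389^1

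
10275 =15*685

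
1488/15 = 496/5 = 99.20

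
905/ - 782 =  - 905/782 = - 1.16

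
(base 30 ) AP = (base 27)c1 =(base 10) 325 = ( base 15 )16a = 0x145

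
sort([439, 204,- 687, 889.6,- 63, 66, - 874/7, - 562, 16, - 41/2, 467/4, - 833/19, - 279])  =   [-687, - 562, - 279,- 874/7, - 63, - 833/19,-41/2, 16, 66, 467/4, 204, 439,889.6 ] 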